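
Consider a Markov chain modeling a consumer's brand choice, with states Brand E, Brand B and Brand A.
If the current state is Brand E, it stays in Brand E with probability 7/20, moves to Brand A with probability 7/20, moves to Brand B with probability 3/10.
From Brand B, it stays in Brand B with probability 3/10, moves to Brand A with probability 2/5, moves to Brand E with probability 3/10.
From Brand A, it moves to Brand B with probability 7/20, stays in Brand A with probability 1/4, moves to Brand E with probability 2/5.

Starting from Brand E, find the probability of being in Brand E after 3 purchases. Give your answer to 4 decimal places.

Propagate the distribution vector 3 purchases from Brand E.
After 0 purchases: (1.0000, 0.0000, 0.0000)
After 1 purchase: (0.3500, 0.3000, 0.3500)
After 2 purchases: (0.3525, 0.3175, 0.3300)
After 3 purchases: (0.3506, 0.3165, 0.3329)
P(in Brand E after 3 purchases) = 0.3506

0.3506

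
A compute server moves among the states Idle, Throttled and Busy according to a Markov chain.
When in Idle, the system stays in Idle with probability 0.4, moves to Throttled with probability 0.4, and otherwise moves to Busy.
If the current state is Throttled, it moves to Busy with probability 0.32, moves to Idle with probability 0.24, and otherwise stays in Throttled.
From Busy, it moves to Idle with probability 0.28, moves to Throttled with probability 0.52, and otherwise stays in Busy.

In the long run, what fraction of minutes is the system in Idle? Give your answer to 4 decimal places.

0.2978

Let the stationary distribution be π with π = πP and π_1 + π_2 + π_3 = 1.
π_1 = 0.4·π_1 + 0.24·π_2 + 0.28·π_3
π_2 = 0.4·π_1 + 0.44·π_2 + 0.52·π_3
Solving with the normalization constraint gives π = (0.2978, 0.4484, 0.2538).
So the stationary probability of Idle is 0.2978.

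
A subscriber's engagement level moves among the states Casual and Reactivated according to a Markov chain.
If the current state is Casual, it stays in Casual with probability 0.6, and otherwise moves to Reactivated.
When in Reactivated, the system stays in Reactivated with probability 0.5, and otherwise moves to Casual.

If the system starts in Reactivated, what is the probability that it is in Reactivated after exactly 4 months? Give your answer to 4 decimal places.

0.4445

Propagate the distribution vector 4 months from Reactivated.
After 0 months: (0.0000, 1.0000)
After 1 month: (0.5000, 0.5000)
After 2 months: (0.5500, 0.4500)
After 3 months: (0.5550, 0.4450)
After 4 months: (0.5555, 0.4445)
P(in Reactivated after 4 months) = 0.4445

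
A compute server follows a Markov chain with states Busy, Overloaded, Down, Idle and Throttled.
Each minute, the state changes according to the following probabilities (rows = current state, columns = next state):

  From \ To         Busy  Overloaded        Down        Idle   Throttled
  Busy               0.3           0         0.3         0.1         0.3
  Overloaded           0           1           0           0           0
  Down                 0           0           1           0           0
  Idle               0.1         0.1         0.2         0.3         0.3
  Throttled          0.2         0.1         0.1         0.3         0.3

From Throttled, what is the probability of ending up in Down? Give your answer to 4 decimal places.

0.6713

Let h(s) be the probability of absorption at Down starting from transient state s. Then h(Down) = 1 and h(Overloaded) = 0. By first-step analysis:
h(Busy) = 0.3·h(Busy) + 0.3·1 + 0.1·h(Idle) + 0.3·h(Throttled)
h(Idle) = 0.1·h(Busy) + 0.1·0 + 0.2·1 + 0.3·h(Idle) + 0.3·h(Throttled)
h(Throttled) = 0.2·h(Busy) + 0.1·0 + 0.1·1 + 0.3·h(Idle) + 0.3·h(Throttled)
Solving: h(Busy) = 0.8148, h(Idle) = 0.6898, h(Throttled) = 0.6713.
Starting from Throttled, the probability is 0.6713.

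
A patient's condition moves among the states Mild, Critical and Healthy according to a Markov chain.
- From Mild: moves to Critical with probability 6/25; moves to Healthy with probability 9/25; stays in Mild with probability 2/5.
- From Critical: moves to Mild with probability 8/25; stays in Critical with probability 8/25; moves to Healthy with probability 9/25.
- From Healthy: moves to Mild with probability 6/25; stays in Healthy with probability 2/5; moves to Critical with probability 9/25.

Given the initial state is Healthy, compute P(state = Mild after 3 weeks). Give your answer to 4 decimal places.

Propagate the distribution vector 3 weeks from Healthy.
After 0 weeks: (0.0000, 0.0000, 1.0000)
After 1 week: (0.2400, 0.3600, 0.4000)
After 2 weeks: (0.3072, 0.3168, 0.3760)
After 3 weeks: (0.3145, 0.3105, 0.3750)
P(in Mild after 3 weeks) = 0.3145

0.3145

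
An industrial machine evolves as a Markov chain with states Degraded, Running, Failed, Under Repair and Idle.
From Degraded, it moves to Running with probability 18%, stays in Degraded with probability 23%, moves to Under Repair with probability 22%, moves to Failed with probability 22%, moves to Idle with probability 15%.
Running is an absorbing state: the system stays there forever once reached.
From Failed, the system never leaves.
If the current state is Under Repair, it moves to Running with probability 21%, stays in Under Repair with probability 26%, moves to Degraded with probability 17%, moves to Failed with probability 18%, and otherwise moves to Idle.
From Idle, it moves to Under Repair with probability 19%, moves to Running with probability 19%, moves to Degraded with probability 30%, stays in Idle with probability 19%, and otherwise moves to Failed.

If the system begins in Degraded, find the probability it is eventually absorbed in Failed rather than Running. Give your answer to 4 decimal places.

Let h(s) be the probability of absorption at Failed starting from transient state s. Then h(Failed) = 1 and h(Running) = 0. By first-step analysis:
h(Degraded) = 0.23·h(Degraded) + 0.18·0 + 0.22·1 + 0.22·h(Under Repair) + 0.15·h(Idle)
h(Under Repair) = 0.17·h(Degraded) + 0.21·0 + 0.18·1 + 0.26·h(Under Repair) + 0.18·h(Idle)
h(Idle) = 0.3·h(Degraded) + 0.19·0 + 0.13·1 + 0.19·h(Under Repair) + 0.19·h(Idle)
Solving: h(Degraded) = 0.5104, h(Under Repair) = 0.4725, h(Idle) = 0.4604.
Starting from Degraded, the probability is 0.5104.

0.5104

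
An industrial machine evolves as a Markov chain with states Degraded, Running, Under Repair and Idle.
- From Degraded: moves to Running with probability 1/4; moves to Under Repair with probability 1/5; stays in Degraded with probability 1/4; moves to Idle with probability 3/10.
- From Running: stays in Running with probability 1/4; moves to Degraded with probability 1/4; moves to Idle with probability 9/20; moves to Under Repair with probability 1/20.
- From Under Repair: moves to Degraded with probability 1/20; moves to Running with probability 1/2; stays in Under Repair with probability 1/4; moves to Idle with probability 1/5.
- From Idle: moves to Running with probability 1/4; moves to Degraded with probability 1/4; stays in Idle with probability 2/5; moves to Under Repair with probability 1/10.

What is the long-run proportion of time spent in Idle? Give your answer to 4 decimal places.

0.3661

Let the stationary distribution be π with π = πP and π_1 + π_2 + π_3 + π_4 = 1.
π_1 = 0.25·π_1 + 0.25·π_2 + 0.05·π_3 + 0.25·π_4
π_2 = 0.25·π_1 + 0.25·π_2 + 0.5·π_3 + 0.25·π_4
π_3 = 0.2·π_1 + 0.05·π_2 + 0.25·π_3 + 0.1·π_4
Solving with the normalization constraint gives π = (0.2245, 0.2819, 0.1275, 0.3661).
So the stationary probability of Idle is 0.3661.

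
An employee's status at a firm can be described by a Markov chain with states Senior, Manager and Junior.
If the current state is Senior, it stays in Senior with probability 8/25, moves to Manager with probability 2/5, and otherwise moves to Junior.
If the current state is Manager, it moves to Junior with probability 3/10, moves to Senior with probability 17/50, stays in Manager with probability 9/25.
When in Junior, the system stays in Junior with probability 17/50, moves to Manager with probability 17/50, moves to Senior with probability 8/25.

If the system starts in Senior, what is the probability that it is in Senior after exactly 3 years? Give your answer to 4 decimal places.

0.3273

Propagate the distribution vector 3 years from Senior.
After 0 years: (1.0000, 0.0000, 0.0000)
After 1 year: (0.3200, 0.4000, 0.2800)
After 2 years: (0.3280, 0.3672, 0.3048)
After 3 years: (0.3273, 0.3670, 0.3056)
P(in Senior after 3 years) = 0.3273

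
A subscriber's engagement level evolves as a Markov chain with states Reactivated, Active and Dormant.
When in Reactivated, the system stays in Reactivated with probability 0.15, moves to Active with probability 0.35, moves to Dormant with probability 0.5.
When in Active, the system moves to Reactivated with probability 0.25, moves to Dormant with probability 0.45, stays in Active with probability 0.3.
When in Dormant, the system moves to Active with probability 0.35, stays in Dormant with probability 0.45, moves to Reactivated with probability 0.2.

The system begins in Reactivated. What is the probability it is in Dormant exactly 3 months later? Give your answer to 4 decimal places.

Propagate the distribution vector 3 months from Reactivated.
After 0 months: (1.0000, 0.0000, 0.0000)
After 1 month: (0.1500, 0.3500, 0.5000)
After 2 months: (0.2100, 0.3325, 0.4575)
After 3 months: (0.2061, 0.3334, 0.4605)
P(in Dormant after 3 months) = 0.4605

0.4605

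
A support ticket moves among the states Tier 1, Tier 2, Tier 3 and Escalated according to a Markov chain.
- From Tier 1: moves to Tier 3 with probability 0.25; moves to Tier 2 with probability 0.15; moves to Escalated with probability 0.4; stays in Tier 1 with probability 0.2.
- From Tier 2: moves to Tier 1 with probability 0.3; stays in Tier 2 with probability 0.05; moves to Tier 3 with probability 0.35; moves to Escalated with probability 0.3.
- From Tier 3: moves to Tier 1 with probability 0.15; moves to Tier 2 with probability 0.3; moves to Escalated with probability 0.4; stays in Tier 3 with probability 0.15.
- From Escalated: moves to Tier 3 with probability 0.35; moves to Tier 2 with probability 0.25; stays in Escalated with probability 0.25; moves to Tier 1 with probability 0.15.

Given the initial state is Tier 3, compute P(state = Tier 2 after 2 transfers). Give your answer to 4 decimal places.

Propagate the distribution vector 2 transfers from Tier 3.
After 0 transfers: (0.0000, 0.0000, 1.0000, 0.0000)
After 1 transfer: (0.1500, 0.3000, 0.1500, 0.4000)
After 2 transfers: (0.2025, 0.1825, 0.3050, 0.3100)
P(in Tier 2 after 2 transfers) = 0.1825

0.1825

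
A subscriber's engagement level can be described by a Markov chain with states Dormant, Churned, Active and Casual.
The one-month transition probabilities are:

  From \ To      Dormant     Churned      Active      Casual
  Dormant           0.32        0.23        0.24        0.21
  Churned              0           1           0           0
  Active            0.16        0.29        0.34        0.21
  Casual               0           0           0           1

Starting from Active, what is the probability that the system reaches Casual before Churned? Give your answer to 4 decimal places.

Let h(s) be the probability of absorption at Casual starting from transient state s. Then h(Casual) = 1 and h(Churned) = 0. By first-step analysis:
h(Dormant) = 0.32·h(Dormant) + 0.23·0 + 0.24·h(Active) + 0.21·1
h(Active) = 0.16·h(Dormant) + 0.29·0 + 0.34·h(Active) + 0.21·1
Solving: h(Dormant) = 0.4605, h(Active) = 0.4298.
Starting from Active, the probability is 0.4298.

0.4298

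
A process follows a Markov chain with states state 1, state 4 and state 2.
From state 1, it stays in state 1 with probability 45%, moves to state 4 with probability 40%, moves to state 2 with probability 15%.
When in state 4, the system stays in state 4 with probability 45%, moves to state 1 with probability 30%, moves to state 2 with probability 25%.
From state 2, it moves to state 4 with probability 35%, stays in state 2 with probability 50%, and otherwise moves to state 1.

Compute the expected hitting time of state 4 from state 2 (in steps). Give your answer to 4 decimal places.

2.7723

Let t(s) be the expected number of steps to first reach state 4 from state s, with t(state 4) = 0. Conditioning on the first step:
t(state 1) = 1 + 0.45·t(state 1) + 0.15·t(state 2)
t(state 2) = 1 + 0.15·t(state 1) + 0.5·t(state 2)
Solving: t(state 1) = 2.5743, t(state 2) = 2.7723.
Expected steps from state 2 to state 4: 2.7723.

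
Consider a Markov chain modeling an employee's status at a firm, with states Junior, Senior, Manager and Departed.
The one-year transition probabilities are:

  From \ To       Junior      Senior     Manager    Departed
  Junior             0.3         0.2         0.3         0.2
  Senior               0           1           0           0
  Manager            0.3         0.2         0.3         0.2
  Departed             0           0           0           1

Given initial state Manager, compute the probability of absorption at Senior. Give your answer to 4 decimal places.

Let h(s) be the probability of absorption at Senior starting from transient state s. Then h(Senior) = 1 and h(Departed) = 0. By first-step analysis:
h(Junior) = 0.3·h(Junior) + 0.2·1 + 0.3·h(Manager) + 0.2·0
h(Manager) = 0.3·h(Junior) + 0.2·1 + 0.3·h(Manager) + 0.2·0
Solving: h(Junior) = 0.5000, h(Manager) = 0.5000.
Starting from Manager, the probability is 0.5000.

0.5000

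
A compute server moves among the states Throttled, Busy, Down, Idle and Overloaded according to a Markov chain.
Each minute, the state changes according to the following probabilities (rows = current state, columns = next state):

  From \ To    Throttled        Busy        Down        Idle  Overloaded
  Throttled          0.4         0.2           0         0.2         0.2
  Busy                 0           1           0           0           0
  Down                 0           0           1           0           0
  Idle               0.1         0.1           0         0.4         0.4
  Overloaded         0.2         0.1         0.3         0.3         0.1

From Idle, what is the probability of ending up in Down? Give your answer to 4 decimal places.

0.4149

Let h(s) be the probability of absorption at Down starting from transient state s. Then h(Down) = 1 and h(Busy) = 0. By first-step analysis:
h(Throttled) = 0.4·h(Throttled) + 0.2·0 + 0.2·h(Idle) + 0.2·h(Overloaded)
h(Idle) = 0.1·h(Throttled) + 0.1·0 + 0.4·h(Idle) + 0.4·h(Overloaded)
h(Overloaded) = 0.2·h(Throttled) + 0.1·0 + 0.3·1 + 0.3·h(Idle) + 0.1·h(Overloaded)
Solving: h(Throttled) = 0.3191, h(Idle) = 0.4149, h(Overloaded) = 0.5426.
Starting from Idle, the probability is 0.4149.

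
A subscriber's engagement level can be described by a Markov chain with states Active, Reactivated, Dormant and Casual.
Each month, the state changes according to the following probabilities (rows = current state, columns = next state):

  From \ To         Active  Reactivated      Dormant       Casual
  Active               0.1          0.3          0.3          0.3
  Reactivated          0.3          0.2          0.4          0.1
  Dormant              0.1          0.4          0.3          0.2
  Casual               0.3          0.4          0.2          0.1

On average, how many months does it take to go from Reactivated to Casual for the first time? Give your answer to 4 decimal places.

5.7778

Let t(s) be the expected number of months to first reach Casual from state s, with t(Casual) = 0. Conditioning on the first month:
t(Active) = 1 + 0.1·t(Active) + 0.3·t(Reactivated) + 0.3·t(Dormant)
t(Reactivated) = 1 + 0.3·t(Active) + 0.2·t(Reactivated) + 0.4·t(Dormant)
t(Dormant) = 1 + 0.1·t(Active) + 0.4·t(Reactivated) + 0.3·t(Dormant)
Solving: t(Active) = 4.8444, t(Reactivated) = 5.7778, t(Dormant) = 5.4222.
Expected months from Reactivated to Casual: 5.7778.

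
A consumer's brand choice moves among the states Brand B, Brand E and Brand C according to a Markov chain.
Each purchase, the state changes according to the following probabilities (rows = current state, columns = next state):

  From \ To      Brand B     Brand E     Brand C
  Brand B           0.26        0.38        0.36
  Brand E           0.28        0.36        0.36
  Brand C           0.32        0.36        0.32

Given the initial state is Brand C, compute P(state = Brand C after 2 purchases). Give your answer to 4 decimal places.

0.3472

Sum over the intermediate state after 1 purchase:
P = P(Brand C→Brand B)·P(Brand B→Brand C) + P(Brand C→Brand E)·P(Brand E→Brand C) + P(Brand C→Brand C)·P(Brand C→Brand C)
  = 0.32×0.36 + 0.36×0.36 + 0.32×0.32
  = 0.1152 + 0.1296 + 0.1024 = 0.3472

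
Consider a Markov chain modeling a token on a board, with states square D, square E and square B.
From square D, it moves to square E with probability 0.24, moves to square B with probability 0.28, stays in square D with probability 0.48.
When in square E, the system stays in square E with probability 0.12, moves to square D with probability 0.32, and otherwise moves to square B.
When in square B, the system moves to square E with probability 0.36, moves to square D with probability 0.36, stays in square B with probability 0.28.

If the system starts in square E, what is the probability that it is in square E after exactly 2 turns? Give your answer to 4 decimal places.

0.2928

Sum over the intermediate state after 1 turn:
P = P(square E→square D)·P(square D→square E) + P(square E→square E)·P(square E→square E) + P(square E→square B)·P(square B→square E)
  = 0.32×0.24 + 0.12×0.12 + 0.56×0.36
  = 0.0768 + 0.0144 + 0.2016 = 0.2928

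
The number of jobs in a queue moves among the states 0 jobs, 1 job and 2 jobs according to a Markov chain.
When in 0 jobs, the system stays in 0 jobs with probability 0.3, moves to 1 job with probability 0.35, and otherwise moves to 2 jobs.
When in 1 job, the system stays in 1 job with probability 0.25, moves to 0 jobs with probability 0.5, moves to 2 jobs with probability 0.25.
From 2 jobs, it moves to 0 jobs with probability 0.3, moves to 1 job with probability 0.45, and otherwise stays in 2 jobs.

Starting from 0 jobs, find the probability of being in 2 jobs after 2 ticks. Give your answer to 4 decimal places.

0.2800

Sum over the intermediate state after 1 tick:
P = P(0 jobs→0 jobs)·P(0 jobs→2 jobs) + P(0 jobs→1 job)·P(1 job→2 jobs) + P(0 jobs→2 jobs)·P(2 jobs→2 jobs)
  = 0.3×0.35 + 0.35×0.25 + 0.35×0.25
  = 0.1050 + 0.0875 + 0.0875 = 0.2800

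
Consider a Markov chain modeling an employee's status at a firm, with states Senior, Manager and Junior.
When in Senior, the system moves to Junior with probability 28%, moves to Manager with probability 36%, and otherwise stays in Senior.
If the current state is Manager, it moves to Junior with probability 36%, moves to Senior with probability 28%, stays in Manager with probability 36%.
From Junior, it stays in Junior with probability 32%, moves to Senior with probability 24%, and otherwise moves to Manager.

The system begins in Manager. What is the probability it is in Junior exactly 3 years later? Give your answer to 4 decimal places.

0.3240

Propagate the distribution vector 3 years from Manager.
After 0 years: (0.0000, 1.0000, 0.0000)
After 1 year: (0.2800, 0.3600, 0.3600)
After 2 years: (0.2880, 0.3888, 0.3232)
After 3 years: (0.2901, 0.3859, 0.3240)
P(in Junior after 3 years) = 0.3240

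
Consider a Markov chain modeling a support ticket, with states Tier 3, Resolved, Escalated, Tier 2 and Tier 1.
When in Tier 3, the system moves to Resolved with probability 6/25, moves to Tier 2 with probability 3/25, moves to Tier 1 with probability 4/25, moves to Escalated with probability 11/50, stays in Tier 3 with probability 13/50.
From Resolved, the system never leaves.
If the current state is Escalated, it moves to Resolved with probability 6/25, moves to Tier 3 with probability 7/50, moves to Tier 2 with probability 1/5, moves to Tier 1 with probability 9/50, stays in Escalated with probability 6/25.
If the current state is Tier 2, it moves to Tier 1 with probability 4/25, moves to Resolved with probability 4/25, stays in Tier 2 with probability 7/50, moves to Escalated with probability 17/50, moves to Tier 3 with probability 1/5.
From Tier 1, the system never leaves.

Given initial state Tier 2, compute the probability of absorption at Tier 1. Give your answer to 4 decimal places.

0.4550

Let h(s) be the probability of absorption at Tier 1 starting from transient state s. Then h(Tier 1) = 1 and h(Resolved) = 0. By first-step analysis:
h(Tier 3) = 0.26·h(Tier 3) + 0.24·0 + 0.22·h(Escalated) + 0.12·h(Tier 2) + 0.16·1
h(Escalated) = 0.14·h(Tier 3) + 0.24·0 + 0.24·h(Escalated) + 0.2·h(Tier 2) + 0.18·1
h(Tier 2) = 0.2·h(Tier 3) + 0.16·0 + 0.34·h(Escalated) + 0.14·h(Tier 2) + 0.16·1
Solving: h(Tier 3) = 0.4189, h(Escalated) = 0.4337, h(Tier 2) = 0.4550.
Starting from Tier 2, the probability is 0.4550.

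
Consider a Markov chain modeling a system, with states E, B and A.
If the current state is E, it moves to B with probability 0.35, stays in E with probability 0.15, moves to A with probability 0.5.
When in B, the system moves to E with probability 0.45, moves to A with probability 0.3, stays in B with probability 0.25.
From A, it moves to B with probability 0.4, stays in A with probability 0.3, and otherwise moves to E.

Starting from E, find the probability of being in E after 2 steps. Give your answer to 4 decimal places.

Sum over the intermediate state after 1 step:
P = P(E→E)·P(E→E) + P(E→B)·P(B→E) + P(E→A)·P(A→E)
  = 0.15×0.15 + 0.35×0.45 + 0.5×0.3
  = 0.0225 + 0.1575 + 0.1500 = 0.3300

0.3300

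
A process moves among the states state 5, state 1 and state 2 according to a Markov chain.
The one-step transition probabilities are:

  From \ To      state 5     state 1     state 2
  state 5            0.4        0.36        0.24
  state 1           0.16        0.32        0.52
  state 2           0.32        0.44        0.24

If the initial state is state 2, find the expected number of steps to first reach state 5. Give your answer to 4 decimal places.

Let t(s) be the expected number of steps to first reach state 5 from state s, with t(state 5) = 0. Conditioning on the first step:
t(state 1) = 1 + 0.32·t(state 1) + 0.52·t(state 2)
t(state 2) = 1 + 0.44·t(state 1) + 0.24·t(state 2)
Solving: t(state 1) = 4.4444, t(state 2) = 3.8889.
Expected steps from state 2 to state 5: 3.8889.

3.8889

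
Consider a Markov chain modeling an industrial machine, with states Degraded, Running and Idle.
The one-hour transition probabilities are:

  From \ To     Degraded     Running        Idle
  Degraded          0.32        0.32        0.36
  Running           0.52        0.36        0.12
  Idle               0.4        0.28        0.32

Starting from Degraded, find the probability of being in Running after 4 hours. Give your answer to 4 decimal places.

Propagate the distribution vector 4 hours from Degraded.
After 0 hours: (1.0000, 0.0000, 0.0000)
After 1 hour: (0.3200, 0.3200, 0.3600)
After 2 hours: (0.4128, 0.3184, 0.2688)
After 3 hours: (0.4052, 0.3220, 0.2728)
After 4 hours: (0.4062, 0.3220, 0.2718)
P(in Running after 4 hours) = 0.3220

0.3220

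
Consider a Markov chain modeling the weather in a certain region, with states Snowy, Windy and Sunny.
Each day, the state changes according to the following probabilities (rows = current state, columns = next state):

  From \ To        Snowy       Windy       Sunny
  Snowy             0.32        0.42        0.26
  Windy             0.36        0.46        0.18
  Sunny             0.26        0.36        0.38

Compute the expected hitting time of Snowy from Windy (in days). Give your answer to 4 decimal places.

Let t(s) be the expected number of days to first reach Snowy from state s, with t(Snowy) = 0. Conditioning on the first day:
t(Windy) = 1 + 0.46·t(Windy) + 0.18·t(Sunny)
t(Sunny) = 1 + 0.36·t(Windy) + 0.38·t(Sunny)
Solving: t(Windy) = 2.9630, t(Sunny) = 3.3333.
Expected days from Windy to Snowy: 2.9630.

2.9630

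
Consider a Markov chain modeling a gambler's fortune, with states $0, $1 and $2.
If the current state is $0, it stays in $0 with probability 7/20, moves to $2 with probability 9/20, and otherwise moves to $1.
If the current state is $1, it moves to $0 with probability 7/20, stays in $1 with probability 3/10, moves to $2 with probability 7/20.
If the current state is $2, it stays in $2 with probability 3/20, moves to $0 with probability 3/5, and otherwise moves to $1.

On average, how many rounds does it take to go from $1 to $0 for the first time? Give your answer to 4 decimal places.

2.3645

Let t(s) be the expected number of rounds to first reach $0 from state s, with t($0) = 0. Conditioning on the first round:
t($1) = 1 + 0.3·t($1) + 0.35·t($2)
t($2) = 1 + 0.25·t($1) + 0.15·t($2)
Solving: t($1) = 2.3645, t($2) = 1.8719.
Expected rounds from $1 to $0: 2.3645.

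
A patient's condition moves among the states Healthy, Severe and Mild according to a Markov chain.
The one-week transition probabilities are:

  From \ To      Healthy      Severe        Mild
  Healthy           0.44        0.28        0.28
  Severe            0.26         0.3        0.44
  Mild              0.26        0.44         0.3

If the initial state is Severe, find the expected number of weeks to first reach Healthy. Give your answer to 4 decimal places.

3.8462

Let t(s) be the expected number of weeks to first reach Healthy from state s, with t(Healthy) = 0. Conditioning on the first week:
t(Severe) = 1 + 0.3·t(Severe) + 0.44·t(Mild)
t(Mild) = 1 + 0.44·t(Severe) + 0.3·t(Mild)
Solving: t(Severe) = 3.8462, t(Mild) = 3.8462.
Expected weeks from Severe to Healthy: 3.8462.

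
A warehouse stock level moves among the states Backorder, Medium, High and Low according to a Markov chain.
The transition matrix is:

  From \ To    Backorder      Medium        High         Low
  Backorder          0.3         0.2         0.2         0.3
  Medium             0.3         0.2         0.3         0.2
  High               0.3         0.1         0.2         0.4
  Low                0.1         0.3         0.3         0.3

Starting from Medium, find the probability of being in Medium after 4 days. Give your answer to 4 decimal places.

Propagate the distribution vector 4 days from Medium.
After 0 days: (0.0000, 1.0000, 0.0000, 0.0000)
After 1 day: (0.3000, 0.2000, 0.3000, 0.2000)
After 2 days: (0.2600, 0.1900, 0.2400, 0.3100)
After 3 days: (0.2380, 0.2070, 0.2500, 0.3050)
After 4 days: (0.2390, 0.2055, 0.2512, 0.3043)
P(in Medium after 4 days) = 0.2055

0.2055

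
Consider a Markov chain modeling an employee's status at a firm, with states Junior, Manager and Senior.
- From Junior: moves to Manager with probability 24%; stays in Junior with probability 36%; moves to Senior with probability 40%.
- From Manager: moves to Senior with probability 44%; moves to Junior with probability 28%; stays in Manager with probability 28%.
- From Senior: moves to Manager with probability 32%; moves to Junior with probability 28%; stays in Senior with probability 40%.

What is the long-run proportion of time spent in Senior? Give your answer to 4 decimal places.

0.4114

Let the stationary distribution be π with π = πP and π_1 + π_2 + π_3 = 1.
π_1 = 0.36·π_1 + 0.28·π_2 + 0.28·π_3
π_2 = 0.24·π_1 + 0.28·π_2 + 0.32·π_3
Solving with the normalization constraint gives π = (0.3043, 0.2843, 0.4114).
So the stationary probability of Senior is 0.4114.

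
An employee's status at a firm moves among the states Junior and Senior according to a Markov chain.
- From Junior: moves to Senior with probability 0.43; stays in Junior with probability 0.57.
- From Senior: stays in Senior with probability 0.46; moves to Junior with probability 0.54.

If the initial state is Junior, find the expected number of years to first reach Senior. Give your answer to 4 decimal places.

Let t(s) be the expected number of years to first reach Senior from state s, with t(Senior) = 0. Conditioning on the first year:
t(Junior) = 1 + 0.57·t(Junior)
Solving: t(Junior) = 2.3256.
Expected years from Junior to Senior: 2.3256.

2.3256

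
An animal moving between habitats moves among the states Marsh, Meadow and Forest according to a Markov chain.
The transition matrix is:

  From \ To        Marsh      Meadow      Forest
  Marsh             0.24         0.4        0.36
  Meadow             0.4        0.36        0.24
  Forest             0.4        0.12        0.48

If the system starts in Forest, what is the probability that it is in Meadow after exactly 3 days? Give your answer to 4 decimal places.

0.2767

Propagate the distribution vector 3 days from Forest.
After 0 days: (0.0000, 0.0000, 1.0000)
After 1 day: (0.4000, 0.1200, 0.4800)
After 2 days: (0.3360, 0.2608, 0.4032)
After 3 days: (0.3462, 0.2767, 0.3771)
P(in Meadow after 3 days) = 0.2767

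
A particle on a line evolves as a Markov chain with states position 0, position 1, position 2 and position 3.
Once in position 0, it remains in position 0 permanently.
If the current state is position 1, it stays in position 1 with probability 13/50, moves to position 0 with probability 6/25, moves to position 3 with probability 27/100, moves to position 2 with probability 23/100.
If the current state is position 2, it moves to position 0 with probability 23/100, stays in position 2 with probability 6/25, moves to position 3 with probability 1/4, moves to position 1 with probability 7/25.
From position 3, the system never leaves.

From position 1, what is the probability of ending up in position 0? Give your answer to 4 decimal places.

0.4725

Let h(s) be the probability of absorption at position 0 starting from transient state s. Then h(position 0) = 1 and h(position 3) = 0. By first-step analysis:
h(position 1) = 0.24·1 + 0.26·h(position 1) + 0.23·h(position 2) + 0.27·0
h(position 2) = 0.23·1 + 0.28·h(position 1) + 0.24·h(position 2) + 0.25·0
Solving: h(position 1) = 0.4725, h(position 2) = 0.4767.
Starting from position 1, the probability is 0.4725.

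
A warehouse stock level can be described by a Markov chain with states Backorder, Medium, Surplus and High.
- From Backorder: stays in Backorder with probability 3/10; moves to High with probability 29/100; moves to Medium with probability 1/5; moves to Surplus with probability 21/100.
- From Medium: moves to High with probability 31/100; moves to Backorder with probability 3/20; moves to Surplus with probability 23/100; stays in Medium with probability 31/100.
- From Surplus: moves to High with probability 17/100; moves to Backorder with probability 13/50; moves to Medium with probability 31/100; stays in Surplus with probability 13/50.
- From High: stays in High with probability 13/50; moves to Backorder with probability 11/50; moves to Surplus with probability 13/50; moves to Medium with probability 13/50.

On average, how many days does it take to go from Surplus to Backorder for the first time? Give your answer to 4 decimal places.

Let t(s) be the expected number of days to first reach Backorder from state s, with t(Backorder) = 0. Conditioning on the first day:
t(Medium) = 1 + 0.31·t(Medium) + 0.23·t(Surplus) + 0.31·t(High)
t(Surplus) = 1 + 0.31·t(Medium) + 0.26·t(Surplus) + 0.17·t(High)
t(High) = 1 + 0.26·t(Medium) + 0.26·t(Surplus) + 0.26·t(High)
Solving: t(Medium) = 5.1189, t(Surplus) = 4.5899, t(High) = 4.7625.
Expected days from Surplus to Backorder: 4.5899.

4.5899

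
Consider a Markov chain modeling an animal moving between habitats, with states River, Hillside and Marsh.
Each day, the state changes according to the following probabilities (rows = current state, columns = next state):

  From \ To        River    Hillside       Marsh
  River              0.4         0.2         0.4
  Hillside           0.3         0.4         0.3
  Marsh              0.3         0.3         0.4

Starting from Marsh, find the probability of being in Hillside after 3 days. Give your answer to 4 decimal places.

Propagate the distribution vector 3 days from Marsh.
After 0 days: (0.0000, 0.0000, 1.0000)
After 1 day: (0.3000, 0.3000, 0.4000)
After 2 days: (0.3300, 0.3000, 0.3700)
After 3 days: (0.3330, 0.2970, 0.3700)
P(in Hillside after 3 days) = 0.2970

0.2970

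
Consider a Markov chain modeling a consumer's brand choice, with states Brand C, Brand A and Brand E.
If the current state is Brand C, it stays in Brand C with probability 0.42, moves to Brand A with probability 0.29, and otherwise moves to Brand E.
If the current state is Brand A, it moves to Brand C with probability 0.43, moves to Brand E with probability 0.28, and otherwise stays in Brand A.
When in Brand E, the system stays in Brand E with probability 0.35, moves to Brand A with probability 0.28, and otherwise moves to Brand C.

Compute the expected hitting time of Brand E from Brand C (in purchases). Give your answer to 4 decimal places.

Let t(s) be the expected number of purchases to first reach Brand E from state s, with t(Brand E) = 0. Conditioning on the first purchase:
t(Brand C) = 1 + 0.42·t(Brand C) + 0.29·t(Brand A)
t(Brand A) = 1 + 0.43·t(Brand C) + 0.29·t(Brand A)
Solving: t(Brand C) = 3.4831, t(Brand A) = 3.5179.
Expected purchases from Brand C to Brand E: 3.4831.

3.4831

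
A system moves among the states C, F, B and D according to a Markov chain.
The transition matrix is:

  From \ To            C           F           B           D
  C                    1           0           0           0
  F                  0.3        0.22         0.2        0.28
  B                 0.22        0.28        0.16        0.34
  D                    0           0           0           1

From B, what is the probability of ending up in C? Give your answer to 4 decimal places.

Let h(s) be the probability of absorption at C starting from transient state s. Then h(C) = 1 and h(D) = 0. By first-step analysis:
h(F) = 0.3·1 + 0.22·h(F) + 0.2·h(B) + 0.28·0
h(B) = 0.22·1 + 0.28·h(F) + 0.16·h(B) + 0.34·0
Solving: h(F) = 0.4940, h(B) = 0.4266.
Starting from B, the probability is 0.4266.

0.4266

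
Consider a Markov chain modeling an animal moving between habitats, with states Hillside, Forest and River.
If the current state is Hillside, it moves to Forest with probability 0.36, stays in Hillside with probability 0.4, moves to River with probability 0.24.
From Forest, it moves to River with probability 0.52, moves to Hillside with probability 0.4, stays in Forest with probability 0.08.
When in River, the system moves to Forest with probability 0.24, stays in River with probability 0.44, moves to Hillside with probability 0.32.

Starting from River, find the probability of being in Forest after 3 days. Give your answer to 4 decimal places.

Propagate the distribution vector 3 days from River.
After 0 days: (0.0000, 0.0000, 1.0000)
After 1 day: (0.3200, 0.2400, 0.4400)
After 2 days: (0.3648, 0.2400, 0.3952)
After 3 days: (0.3684, 0.2454, 0.3862)
P(in Forest after 3 days) = 0.2454

0.2454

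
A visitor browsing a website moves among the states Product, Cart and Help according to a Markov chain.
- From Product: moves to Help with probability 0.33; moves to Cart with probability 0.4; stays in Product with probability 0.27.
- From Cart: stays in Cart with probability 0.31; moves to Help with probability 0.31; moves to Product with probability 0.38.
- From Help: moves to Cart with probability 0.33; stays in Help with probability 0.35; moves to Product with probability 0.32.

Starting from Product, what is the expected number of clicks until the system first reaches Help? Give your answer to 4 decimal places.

3.0992

Let t(s) be the expected number of clicks to first reach Help from state s, with t(Help) = 0. Conditioning on the first click:
t(Product) = 1 + 0.27·t(Product) + 0.4·t(Cart)
t(Cart) = 1 + 0.38·t(Product) + 0.31·t(Cart)
Solving: t(Product) = 3.0992, t(Cart) = 3.1561.
Expected clicks from Product to Help: 3.0992.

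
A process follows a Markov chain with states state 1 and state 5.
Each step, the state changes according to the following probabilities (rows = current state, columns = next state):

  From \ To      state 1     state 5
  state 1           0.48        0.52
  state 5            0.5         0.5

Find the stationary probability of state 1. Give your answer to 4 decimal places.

0.4902

Let the stationary distribution be π with π = πP and π_1 + π_2 = 1.
π_1 = 0.48·π_1 + 0.5·π_2
Solving with the normalization constraint gives π = (0.4902, 0.5098).
So the stationary probability of state 1 is 0.4902.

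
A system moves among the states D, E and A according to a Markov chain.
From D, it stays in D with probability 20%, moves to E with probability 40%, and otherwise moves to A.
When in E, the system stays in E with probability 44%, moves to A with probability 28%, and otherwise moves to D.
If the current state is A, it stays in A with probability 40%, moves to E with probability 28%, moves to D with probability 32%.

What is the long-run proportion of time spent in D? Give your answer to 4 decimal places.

0.2724

Let the stationary distribution be π with π = πP and π_1 + π_2 + π_3 = 1.
π_1 = 0.2·π_1 + 0.28·π_2 + 0.32·π_3
π_2 = 0.4·π_1 + 0.44·π_2 + 0.28·π_3
Solving with the normalization constraint gives π = (0.2724, 0.3723, 0.3553).
So the stationary probability of D is 0.2724.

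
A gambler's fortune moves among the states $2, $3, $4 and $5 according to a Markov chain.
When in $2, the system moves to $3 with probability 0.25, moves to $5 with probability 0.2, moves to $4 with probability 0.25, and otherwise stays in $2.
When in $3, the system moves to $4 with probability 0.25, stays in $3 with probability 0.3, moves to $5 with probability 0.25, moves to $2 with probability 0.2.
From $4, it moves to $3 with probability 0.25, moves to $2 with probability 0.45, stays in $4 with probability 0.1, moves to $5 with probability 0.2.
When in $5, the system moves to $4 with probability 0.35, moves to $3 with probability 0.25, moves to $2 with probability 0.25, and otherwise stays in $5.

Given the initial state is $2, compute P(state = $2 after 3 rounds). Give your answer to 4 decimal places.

0.2985

Propagate the distribution vector 3 rounds from $2.
After 0 rounds: (1.0000, 0.0000, 0.0000, 0.0000)
After 1 round: (0.3000, 0.2500, 0.2500, 0.2000)
After 2 rounds: (0.3025, 0.2625, 0.2325, 0.2025)
After 3 rounds: (0.2985, 0.2631, 0.2354, 0.2030)
P(in $2 after 3 rounds) = 0.2985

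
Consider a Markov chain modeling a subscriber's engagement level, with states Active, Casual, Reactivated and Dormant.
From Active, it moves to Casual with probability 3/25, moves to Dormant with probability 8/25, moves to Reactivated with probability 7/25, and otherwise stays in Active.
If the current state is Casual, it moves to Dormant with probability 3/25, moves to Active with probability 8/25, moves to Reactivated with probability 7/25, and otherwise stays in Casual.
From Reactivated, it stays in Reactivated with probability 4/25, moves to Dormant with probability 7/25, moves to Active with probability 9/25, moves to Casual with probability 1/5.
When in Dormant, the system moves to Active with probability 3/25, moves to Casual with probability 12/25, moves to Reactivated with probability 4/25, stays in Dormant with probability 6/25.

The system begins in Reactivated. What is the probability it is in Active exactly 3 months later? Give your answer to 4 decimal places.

Propagate the distribution vector 3 months from Reactivated.
After 0 months: (0.0000, 0.0000, 1.0000, 0.0000)
After 1 month: (0.3600, 0.2000, 0.1600, 0.2800)
After 2 months: (0.2560, 0.2656, 0.2272, 0.2512)
After 3 months: (0.2686, 0.2711, 0.2226, 0.2377)
P(in Active after 3 months) = 0.2686

0.2686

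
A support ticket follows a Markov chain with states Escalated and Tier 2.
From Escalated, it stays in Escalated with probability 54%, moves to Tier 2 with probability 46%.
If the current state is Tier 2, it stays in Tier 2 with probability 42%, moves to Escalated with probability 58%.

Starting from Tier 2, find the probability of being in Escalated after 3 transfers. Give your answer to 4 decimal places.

0.5577

Propagate the distribution vector 3 transfers from Tier 2.
After 0 transfers: (0.0000, 1.0000)
After 1 transfer: (0.5800, 0.4200)
After 2 transfers: (0.5568, 0.4432)
After 3 transfers: (0.5577, 0.4423)
P(in Escalated after 3 transfers) = 0.5577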